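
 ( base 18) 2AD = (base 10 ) 841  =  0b1101001001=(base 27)144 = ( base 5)11331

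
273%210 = 63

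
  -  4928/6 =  - 2464/3 = -821.33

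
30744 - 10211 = 20533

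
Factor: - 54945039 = -3^1*  18315013^1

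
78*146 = 11388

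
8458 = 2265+6193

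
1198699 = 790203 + 408496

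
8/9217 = 8/9217 = 0.00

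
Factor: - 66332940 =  - 2^2*3^1* 5^1*1105549^1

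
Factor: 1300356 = 2^2 * 3^2*41^1 * 881^1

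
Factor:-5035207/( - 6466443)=3^(-1)*17^( - 1)*103^( - 1)*1231^( - 1)*5035207^1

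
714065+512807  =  1226872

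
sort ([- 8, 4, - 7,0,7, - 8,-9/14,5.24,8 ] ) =[ - 8, - 8,-7, - 9/14,  0, 4,  5.24,  7, 8]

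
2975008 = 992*2999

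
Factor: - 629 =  - 17^1 * 37^1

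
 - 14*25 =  - 350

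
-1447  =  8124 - 9571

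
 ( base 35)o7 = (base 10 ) 847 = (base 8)1517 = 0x34F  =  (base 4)31033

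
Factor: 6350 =2^1* 5^2 * 127^1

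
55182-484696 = - 429514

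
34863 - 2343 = 32520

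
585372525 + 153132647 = 738505172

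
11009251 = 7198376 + 3810875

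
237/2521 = 237/2521 = 0.09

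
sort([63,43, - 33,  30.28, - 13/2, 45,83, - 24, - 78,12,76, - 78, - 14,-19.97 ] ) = [ - 78,-78, - 33,-24, - 19.97, - 14, - 13/2,12,30.28,  43,45, 63,76, 83 ]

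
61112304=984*62106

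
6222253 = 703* 8851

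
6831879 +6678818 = 13510697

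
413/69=5 + 68/69 = 5.99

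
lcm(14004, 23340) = 70020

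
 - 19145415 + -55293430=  - 74438845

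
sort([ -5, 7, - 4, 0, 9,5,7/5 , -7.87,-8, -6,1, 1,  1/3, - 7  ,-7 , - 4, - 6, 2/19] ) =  [-8, -7.87,-7, - 7,-6, -6, - 5, - 4,-4,0,2/19, 1/3,1, 1,7/5, 5 , 7, 9] 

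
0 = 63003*0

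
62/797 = 62/797 = 0.08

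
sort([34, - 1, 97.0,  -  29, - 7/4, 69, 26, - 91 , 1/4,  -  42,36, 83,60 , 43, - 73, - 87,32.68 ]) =[- 91,-87, - 73, - 42, - 29, - 7/4, - 1,1/4, 26,32.68,34,36,  43, 60,69, 83, 97.0 ] 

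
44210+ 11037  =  55247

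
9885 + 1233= 11118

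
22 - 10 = 12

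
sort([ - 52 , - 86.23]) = [ - 86.23,  -  52 ]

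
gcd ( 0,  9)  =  9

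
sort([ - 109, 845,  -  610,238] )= [ - 610, -109, 238, 845 ] 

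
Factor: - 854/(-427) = 2 = 2^1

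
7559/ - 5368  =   - 2+3177/5368 = - 1.41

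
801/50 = 801/50 = 16.02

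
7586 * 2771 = 21020806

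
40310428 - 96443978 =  -56133550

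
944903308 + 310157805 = 1255061113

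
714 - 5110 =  - 4396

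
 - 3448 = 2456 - 5904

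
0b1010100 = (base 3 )10010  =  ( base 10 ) 84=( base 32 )2k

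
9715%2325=415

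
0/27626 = 0  =  0.00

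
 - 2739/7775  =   - 1 + 5036/7775=- 0.35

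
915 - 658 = 257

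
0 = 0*8745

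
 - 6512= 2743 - 9255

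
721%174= 25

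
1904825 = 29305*65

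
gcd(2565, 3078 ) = 513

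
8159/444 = 18 + 167/444 = 18.38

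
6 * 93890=563340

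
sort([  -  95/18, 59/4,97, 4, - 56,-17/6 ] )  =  [  -  56, - 95/18,  -  17/6, 4, 59/4,  97 ]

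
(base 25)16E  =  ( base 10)789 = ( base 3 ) 1002020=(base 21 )1GC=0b1100010101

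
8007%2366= 909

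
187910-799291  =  -611381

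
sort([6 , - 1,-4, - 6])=[ - 6, - 4,-1,6 ] 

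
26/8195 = 26/8195 = 0.00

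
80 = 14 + 66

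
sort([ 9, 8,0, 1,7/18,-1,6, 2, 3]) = [ - 1, 0, 7/18, 1, 2, 3, 6,  8, 9]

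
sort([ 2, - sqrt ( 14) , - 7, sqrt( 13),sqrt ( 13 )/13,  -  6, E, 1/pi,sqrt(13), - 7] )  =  [ - 7, - 7,-6, - sqrt ( 14),sqrt(13)/13, 1/pi, 2, E, sqrt( 13),sqrt( 13 )] 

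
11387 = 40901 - 29514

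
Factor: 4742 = 2^1*2371^1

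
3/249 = 1/83 = 0.01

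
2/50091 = 2/50091 = 0.00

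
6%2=0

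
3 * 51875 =155625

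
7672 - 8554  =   - 882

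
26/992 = 13/496 = 0.03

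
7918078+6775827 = 14693905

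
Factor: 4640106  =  2^1*3^1*193^1*4007^1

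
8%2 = 0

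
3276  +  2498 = 5774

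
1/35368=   1/35368 = 0.00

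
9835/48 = 204 + 43/48 = 204.90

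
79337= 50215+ 29122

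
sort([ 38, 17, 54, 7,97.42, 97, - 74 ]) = [  -  74,7,17, 38,  54,97 , 97.42] 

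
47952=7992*6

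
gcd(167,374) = 1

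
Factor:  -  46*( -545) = 2^1*5^1*23^1 * 109^1=25070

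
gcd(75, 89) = 1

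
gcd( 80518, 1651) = 127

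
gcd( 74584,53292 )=4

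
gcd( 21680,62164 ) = 4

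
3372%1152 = 1068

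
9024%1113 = 120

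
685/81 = 8 + 37/81  =  8.46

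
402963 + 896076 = 1299039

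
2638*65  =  171470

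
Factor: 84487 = 13^1*67^1*97^1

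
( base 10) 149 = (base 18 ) 85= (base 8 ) 225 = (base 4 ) 2111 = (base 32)4L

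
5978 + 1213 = 7191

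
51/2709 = 17/903 = 0.02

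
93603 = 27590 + 66013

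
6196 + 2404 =8600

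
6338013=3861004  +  2477009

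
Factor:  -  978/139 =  - 2^1*3^1*139^( - 1 ) * 163^1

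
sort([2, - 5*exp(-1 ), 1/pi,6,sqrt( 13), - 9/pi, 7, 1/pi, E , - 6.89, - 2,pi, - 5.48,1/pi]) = [ - 6.89,- 5.48 , - 9/pi, - 2, - 5*exp( - 1), 1/pi,1/pi,1/pi,2,E,  pi, sqrt ( 13),  6,7]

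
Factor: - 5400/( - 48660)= 90/811  =  2^1*3^2*5^1 * 811^( - 1)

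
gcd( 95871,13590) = 3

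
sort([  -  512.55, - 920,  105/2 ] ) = [ - 920, - 512.55,105/2] 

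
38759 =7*5537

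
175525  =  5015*35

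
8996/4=2249=2249.00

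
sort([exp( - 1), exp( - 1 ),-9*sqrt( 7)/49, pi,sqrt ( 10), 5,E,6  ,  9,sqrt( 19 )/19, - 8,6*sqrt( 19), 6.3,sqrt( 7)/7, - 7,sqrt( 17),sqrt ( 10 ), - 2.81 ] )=[ - 8,-7,-2.81, - 9*sqrt( 7)/49, sqrt( 19 ) /19,exp (  -  1),exp(-1) , sqrt(7)/7,E,pi , sqrt( 10), sqrt( 10),sqrt( 17) , 5, 6,6.3,  9,6*sqrt(19) ]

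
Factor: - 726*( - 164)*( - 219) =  - 2^3*3^2 * 11^2*41^1*73^1 = - 26075016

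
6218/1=6218 = 6218.00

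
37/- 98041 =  - 37/98041 = - 0.00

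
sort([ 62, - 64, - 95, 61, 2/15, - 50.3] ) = [ - 95, - 64, - 50.3,  2/15, 61,  62]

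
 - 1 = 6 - 7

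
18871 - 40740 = - 21869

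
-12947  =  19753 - 32700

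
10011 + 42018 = 52029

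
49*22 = 1078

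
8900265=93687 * 95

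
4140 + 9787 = 13927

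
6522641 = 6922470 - 399829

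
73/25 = 73/25 = 2.92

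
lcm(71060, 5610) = 213180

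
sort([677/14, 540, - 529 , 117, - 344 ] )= [-529,  -  344 , 677/14, 117,540] 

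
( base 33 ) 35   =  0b1101000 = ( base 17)62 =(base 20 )54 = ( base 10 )104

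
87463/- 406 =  - 87463/406   =  -215.43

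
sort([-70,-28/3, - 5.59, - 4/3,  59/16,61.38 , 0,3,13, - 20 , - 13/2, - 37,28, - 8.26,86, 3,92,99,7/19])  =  [-70, - 37, - 20,-28/3,-8.26,-13/2, - 5.59,  -  4/3,0,  7/19, 3,3 , 59/16, 13 , 28,61.38 , 86,92,99]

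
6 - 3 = 3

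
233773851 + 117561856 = 351335707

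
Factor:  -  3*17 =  - 51 = - 3^1*17^1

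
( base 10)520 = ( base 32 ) G8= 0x208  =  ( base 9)637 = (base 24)lg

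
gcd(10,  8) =2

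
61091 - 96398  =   - 35307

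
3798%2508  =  1290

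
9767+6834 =16601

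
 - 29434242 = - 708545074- - 679110832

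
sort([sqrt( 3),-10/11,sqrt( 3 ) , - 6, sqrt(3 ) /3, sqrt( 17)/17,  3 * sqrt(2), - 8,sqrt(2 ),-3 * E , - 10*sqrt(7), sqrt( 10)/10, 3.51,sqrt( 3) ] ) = [ - 10* sqrt ( 7),-3*E, - 8,-6,-10/11, sqrt(17 ) /17,sqrt(10 )/10,sqrt(3) /3 , sqrt( 2), sqrt ( 3),sqrt ( 3), sqrt (3 ), 3.51,3*sqrt ( 2 )] 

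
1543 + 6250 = 7793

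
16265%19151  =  16265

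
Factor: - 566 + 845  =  279 = 3^2*31^1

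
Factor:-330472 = -2^3*101^1*409^1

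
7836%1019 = 703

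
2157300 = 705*3060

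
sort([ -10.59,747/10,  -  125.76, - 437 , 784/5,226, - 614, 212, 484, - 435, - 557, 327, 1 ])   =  [ - 614, - 557, - 437, - 435, -125.76, - 10.59, 1, 747/10, 784/5, 212, 226, 327, 484]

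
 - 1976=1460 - 3436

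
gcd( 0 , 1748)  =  1748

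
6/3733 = 6/3733 = 0.00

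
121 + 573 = 694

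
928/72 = 116/9= 12.89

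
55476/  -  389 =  - 55476/389=- 142.61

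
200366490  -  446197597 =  -245831107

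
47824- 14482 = 33342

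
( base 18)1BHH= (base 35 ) 7WO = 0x25f7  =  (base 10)9719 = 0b10010111110111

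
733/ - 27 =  - 28 +23/27 = - 27.15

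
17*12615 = 214455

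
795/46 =17 + 13/46 =17.28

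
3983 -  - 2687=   6670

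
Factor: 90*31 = 2^1*3^2 * 5^1*31^1 = 2790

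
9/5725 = 9/5725   =  0.00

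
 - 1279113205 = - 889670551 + -389442654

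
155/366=155/366 = 0.42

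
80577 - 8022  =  72555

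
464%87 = 29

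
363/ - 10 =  - 363/10 = -36.30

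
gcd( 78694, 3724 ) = 98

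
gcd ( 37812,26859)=3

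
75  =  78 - 3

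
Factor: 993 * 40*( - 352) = -2^8*3^1*5^1* 11^1 * 331^1= - 13981440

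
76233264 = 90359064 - 14125800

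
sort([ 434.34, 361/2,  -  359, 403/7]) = [ - 359, 403/7, 361/2, 434.34]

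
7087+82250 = 89337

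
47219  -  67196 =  - 19977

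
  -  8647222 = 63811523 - 72458745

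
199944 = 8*24993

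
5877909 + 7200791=13078700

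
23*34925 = 803275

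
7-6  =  1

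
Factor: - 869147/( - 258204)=2^ ( - 2 )*3^(-1 )*23^2* 31^1*53^1*21517^( - 1)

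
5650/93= 60 + 70/93=60.75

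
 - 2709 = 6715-9424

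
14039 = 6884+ 7155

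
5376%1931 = 1514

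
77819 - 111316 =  - 33497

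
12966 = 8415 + 4551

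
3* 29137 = 87411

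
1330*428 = 569240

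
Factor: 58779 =3^3*7^1*311^1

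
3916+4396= 8312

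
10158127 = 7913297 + 2244830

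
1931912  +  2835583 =4767495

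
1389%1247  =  142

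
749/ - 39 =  - 749/39 = - 19.21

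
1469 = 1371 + 98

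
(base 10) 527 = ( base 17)1e0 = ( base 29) i5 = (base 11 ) 43A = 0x20f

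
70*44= 3080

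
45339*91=4125849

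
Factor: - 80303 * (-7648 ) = 614157344= 2^5*131^1*239^1*613^1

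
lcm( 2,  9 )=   18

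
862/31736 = 431/15868 = 0.03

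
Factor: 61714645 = 5^1*31^1*193^1*2063^1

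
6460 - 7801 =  - 1341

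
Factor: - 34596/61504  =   -9/16=-  2^(-4)*3^2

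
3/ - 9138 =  - 1/3046 =- 0.00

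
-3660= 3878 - 7538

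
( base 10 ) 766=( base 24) 17m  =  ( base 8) 1376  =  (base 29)QC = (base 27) 11A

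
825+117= 942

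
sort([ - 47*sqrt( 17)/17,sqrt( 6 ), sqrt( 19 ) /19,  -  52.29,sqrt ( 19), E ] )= [  -  52.29, - 47*sqrt( 17)/17 , sqrt (19 )/19, sqrt ( 6 ),E, sqrt( 19)] 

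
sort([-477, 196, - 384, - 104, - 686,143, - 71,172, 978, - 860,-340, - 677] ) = [  -  860, - 686, - 677, - 477, - 384, - 340,  -  104, - 71, 143,172,  196,978 ]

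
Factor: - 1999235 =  - 5^1*7^1*239^2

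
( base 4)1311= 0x75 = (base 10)117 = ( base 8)165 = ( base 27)49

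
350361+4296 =354657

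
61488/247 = 248 + 232/247 = 248.94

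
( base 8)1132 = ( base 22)158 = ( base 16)25a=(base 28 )LE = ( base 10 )602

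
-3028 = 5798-8826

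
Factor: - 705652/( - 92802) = 352826/46401  =  2^1*3^( - 1) *15467^( - 1) * 176413^1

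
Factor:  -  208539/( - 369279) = 3^(  -  2)* 17^1*29^1 * 97^(  -  1) =493/873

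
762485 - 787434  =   - 24949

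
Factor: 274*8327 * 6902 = 2^2 * 7^1*11^1*17^1 * 29^1*137^1*757^1 = 15747589396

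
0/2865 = 0 = 0.00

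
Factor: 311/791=7^( - 1) * 113^( - 1)*311^1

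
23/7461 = 23/7461  =  0.00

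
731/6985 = 731/6985 = 0.10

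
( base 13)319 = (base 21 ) 144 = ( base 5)4104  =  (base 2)1000010001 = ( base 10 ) 529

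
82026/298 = 41013/149 =275.26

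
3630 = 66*55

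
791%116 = 95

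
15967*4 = 63868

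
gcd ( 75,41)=1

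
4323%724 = 703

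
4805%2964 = 1841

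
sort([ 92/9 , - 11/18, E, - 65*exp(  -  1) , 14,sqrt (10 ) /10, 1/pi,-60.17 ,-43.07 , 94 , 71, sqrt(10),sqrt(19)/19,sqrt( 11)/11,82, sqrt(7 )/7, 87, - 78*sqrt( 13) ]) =[ - 78 * sqrt(13), - 60.17, - 43.07,  -  65*exp(- 1) , - 11/18,sqrt (19 )/19,sqrt(11) /11, sqrt( 10)/10,1/pi,sqrt(7)/7 , E,sqrt(10),92/9,14 , 71,82 , 87, 94] 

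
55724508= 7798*7146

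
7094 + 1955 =9049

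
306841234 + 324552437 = 631393671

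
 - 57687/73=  - 791 + 56/73 = -790.23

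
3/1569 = 1/523 = 0.00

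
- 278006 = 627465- 905471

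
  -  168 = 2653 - 2821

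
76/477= 76/477 = 0.16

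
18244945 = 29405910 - 11160965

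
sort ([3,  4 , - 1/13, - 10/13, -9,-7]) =[ - 9, - 7,-10/13, - 1/13, 3,4 ]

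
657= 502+155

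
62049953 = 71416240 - 9366287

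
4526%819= 431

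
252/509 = 252/509 = 0.50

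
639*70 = 44730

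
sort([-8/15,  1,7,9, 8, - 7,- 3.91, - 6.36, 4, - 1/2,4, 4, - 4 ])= [  -  7, - 6.36, - 4, - 3.91, - 8/15,-1/2,1, 4,4, 4,  7, 8, 9 ]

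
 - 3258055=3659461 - 6917516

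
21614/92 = 10807/46 = 234.93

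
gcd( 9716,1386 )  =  14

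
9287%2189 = 531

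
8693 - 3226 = 5467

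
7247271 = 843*8597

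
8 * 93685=749480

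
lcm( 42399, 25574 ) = 1611162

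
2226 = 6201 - 3975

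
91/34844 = 91/34844 = 0.00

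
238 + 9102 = 9340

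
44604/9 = 4956 =4956.00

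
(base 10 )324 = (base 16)144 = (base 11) 275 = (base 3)110000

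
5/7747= 5/7747 = 0.00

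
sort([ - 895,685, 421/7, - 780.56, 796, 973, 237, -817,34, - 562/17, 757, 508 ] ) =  [ - 895,-817, - 780.56, - 562/17, 34, 421/7 , 237, 508 , 685, 757,796 , 973 ] 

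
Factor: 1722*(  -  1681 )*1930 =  - 2^2*3^1*5^1*7^1*41^3*193^1 = - 5586736260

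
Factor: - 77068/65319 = -2^2*3^( - 1)*19267^1*21773^( - 1 ) 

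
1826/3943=1826/3943 = 0.46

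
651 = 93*7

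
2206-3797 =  -1591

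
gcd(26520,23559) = 3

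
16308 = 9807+6501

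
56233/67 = 56233/67 = 839.30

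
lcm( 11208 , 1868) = 11208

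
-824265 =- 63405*13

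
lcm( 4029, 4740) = 80580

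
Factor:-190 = -2^1 * 5^1*19^1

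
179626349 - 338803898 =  - 159177549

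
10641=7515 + 3126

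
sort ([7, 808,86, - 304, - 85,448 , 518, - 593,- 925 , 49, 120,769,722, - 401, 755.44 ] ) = [ - 925, - 593, - 401,  -  304, - 85, 7, 49,  86, 120,448,518,722, 755.44, 769,  808] 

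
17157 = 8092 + 9065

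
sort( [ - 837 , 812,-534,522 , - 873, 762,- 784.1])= [ - 873, - 837,  -  784.1, - 534, 522 , 762,812] 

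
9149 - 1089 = 8060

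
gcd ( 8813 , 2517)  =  1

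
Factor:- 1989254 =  - 2^1*761^1*1307^1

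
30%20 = 10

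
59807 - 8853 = 50954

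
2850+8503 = 11353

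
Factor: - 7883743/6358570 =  - 2^( - 1 )*5^(  -  1)*7^1*197^1*233^(-1)*2729^ ( - 1) * 5717^1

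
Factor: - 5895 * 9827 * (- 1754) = 101609509410 = 2^1* 3^2* 5^1*31^1*131^1*317^1*877^1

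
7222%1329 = 577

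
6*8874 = 53244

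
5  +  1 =6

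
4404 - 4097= 307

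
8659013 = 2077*4169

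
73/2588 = 73/2588 = 0.03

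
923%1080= 923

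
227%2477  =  227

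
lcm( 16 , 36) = 144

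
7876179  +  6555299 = 14431478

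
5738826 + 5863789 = 11602615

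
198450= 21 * 9450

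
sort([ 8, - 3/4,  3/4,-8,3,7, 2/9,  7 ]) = [ - 8 ,-3/4 , 2/9, 3/4, 3,7,7, 8]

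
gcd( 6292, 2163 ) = 1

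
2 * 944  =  1888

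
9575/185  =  51 + 28/37 = 51.76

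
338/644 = 169/322  =  0.52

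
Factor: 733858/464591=2^1*37^1*47^1*211^1*464591^( - 1 ) 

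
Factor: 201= 3^1*67^1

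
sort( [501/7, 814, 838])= [ 501/7, 814,838 ]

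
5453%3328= 2125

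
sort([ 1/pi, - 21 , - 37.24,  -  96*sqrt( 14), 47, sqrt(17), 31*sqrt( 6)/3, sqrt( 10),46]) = [-96*sqrt ( 14), - 37.24, - 21,1/pi,  sqrt ( 10),sqrt( 17),31*sqrt( 6)/3, 46, 47]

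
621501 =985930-364429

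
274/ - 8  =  -35 + 3/4  =  -34.25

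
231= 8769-8538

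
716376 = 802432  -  86056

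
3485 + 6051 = 9536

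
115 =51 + 64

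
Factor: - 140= - 2^2*5^1*7^1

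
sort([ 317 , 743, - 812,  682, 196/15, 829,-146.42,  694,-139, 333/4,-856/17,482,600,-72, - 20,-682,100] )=[ - 812 , - 682, - 146.42,  -  139,-72, - 856/17 , - 20, 196/15, 333/4, 100, 317, 482, 600,682,  694,  743, 829] 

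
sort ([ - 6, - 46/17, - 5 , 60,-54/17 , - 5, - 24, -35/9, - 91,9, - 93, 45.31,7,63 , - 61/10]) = [ - 93, - 91, - 24, - 61/10,-6, -5, - 5, - 35/9,  -  54/17,- 46/17, 7,  9,45.31, 60,  63 ]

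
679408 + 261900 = 941308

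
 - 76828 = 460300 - 537128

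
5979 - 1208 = 4771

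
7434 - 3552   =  3882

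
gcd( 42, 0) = 42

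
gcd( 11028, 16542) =5514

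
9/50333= 9/50333 = 0.00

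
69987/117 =598 + 7/39=598.18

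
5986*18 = 107748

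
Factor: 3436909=7^2*70141^1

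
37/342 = 37/342=0.11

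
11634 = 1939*6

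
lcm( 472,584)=34456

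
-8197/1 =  - 8197 =- 8197.00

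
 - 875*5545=  -  4851875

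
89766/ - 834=-108 + 51/139 = -107.63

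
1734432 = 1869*928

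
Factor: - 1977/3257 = -3^1*659^1*3257^( - 1)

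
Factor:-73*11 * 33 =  - 26499 = - 3^1*11^2*73^1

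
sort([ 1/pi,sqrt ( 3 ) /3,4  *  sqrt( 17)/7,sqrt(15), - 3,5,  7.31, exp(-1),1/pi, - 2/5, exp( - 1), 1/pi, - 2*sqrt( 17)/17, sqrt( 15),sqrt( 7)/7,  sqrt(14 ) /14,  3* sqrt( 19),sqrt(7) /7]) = [ - 3,-2 * sqrt(17 ) /17,- 2/5, sqrt( 14) /14,1/pi, 1/pi, 1/pi,  exp( - 1), exp(-1 ), sqrt(  7) /7,sqrt( 7 ) /7,sqrt( 3 )/3, 4*sqrt(  17)/7 , sqrt(15),  sqrt(15),5,7.31, 3*sqrt(19 )]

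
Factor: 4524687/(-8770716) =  - 502743/974524= - 2^( - 2 )*3^1 * 103^1* 1627^1 * 243631^( - 1)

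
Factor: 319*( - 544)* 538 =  - 93362368 = - 2^6*11^1*17^1* 29^1*269^1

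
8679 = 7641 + 1038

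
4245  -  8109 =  - 3864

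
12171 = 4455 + 7716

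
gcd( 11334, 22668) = 11334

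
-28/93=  - 28/93 = - 0.30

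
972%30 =12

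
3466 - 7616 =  - 4150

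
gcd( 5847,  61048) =1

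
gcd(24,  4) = 4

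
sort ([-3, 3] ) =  [ - 3, 3] 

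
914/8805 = 914/8805 = 0.10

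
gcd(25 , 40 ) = 5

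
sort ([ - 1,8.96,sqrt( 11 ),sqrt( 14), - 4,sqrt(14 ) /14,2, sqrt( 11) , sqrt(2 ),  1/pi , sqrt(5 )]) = [ - 4,-1, sqrt(14 ) /14,  1/pi,sqrt( 2 ),2,sqrt( 5), sqrt (11 ), sqrt( 11),sqrt( 14), 8.96]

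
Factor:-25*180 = -2^2*3^2*  5^3 = -4500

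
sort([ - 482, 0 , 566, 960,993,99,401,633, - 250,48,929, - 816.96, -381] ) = [ - 816.96,  -  482,-381, - 250,  0 , 48 , 99, 401,566,633 , 929, 960,993] 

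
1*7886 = 7886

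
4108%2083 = 2025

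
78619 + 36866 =115485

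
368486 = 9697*38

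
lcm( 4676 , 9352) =9352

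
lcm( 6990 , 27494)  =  412410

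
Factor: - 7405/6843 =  - 3^( - 1 )*5^1*1481^1*2281^(- 1 ) 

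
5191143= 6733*771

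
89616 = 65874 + 23742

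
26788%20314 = 6474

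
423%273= 150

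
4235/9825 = 847/1965= 0.43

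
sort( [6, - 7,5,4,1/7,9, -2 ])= [ - 7, - 2, 1/7,4, 5, 6 , 9 ] 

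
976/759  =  1 + 217/759 = 1.29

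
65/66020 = 13/13204 = 0.00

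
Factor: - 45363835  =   - 5^1*11^1*41^1*20117^1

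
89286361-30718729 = 58567632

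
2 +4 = 6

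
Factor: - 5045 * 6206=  - 31309270 = - 2^1*5^1*29^1*107^1*1009^1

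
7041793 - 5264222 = 1777571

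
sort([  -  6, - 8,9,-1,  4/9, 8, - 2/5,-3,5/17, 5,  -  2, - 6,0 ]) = [ - 8, - 6, - 6,  -  3, - 2, - 1, - 2/5,0  ,  5/17, 4/9,5,8, 9 ] 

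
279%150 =129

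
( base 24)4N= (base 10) 119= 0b1110111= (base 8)167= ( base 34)3h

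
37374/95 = 393  +  39/95 = 393.41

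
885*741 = 655785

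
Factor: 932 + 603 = 1535 = 5^1 *307^1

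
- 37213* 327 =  - 12168651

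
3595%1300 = 995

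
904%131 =118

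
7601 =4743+2858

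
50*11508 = 575400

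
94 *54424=5115856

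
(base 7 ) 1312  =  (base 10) 499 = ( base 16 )1f3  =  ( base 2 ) 111110011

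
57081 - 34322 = 22759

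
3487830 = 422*8265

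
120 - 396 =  - 276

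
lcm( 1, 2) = 2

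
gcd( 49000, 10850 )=350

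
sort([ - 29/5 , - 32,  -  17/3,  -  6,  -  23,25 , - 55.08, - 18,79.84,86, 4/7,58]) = [ - 55.08, - 32, - 23, - 18, - 6, - 29/5, - 17/3, 4/7, 25, 58,79.84,86] 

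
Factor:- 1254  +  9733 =61^1*139^1 = 8479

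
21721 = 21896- 175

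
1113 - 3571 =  - 2458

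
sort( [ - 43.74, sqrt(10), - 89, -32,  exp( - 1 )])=[ - 89, - 43.74, - 32,  exp(  -  1)  ,  sqrt (10)] 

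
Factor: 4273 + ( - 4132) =141 = 3^1* 47^1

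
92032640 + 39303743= 131336383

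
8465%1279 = 791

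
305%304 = 1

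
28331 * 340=9632540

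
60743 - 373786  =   - 313043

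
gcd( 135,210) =15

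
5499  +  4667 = 10166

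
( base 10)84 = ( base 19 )48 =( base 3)10010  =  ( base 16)54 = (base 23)3f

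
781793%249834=32291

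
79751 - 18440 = 61311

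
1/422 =1/422 = 0.00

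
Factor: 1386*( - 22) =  -2^2 *3^2*7^1*11^2 = -30492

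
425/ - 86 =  - 5 + 5/86 = - 4.94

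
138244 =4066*34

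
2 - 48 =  - 46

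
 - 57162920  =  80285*( - 712) 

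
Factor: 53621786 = 2^1*23^1*1165691^1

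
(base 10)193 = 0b11000001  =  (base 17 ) B6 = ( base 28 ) 6P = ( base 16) c1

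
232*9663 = 2241816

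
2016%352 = 256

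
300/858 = 50/143=0.35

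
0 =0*5592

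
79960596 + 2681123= 82641719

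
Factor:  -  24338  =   - 2^1 * 43^1 * 283^1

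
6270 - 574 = 5696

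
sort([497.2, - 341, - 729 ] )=[ - 729,-341,497.2]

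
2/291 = 2/291 = 0.01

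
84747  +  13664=98411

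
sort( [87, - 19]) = [-19, 87 ] 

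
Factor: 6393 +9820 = 16213=31^1*523^1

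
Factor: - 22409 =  -22409^1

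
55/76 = 55/76 = 0.72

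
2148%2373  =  2148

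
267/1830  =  89/610 = 0.15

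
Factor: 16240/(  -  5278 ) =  -2^3 * 5^1*13^(  -  1 ) = -40/13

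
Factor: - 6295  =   - 5^1*1259^1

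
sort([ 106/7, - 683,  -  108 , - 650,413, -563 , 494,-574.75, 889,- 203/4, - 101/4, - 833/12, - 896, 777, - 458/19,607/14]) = [ - 896,-683, - 650, - 574.75 , - 563 , - 108, - 833/12,  -  203/4,-101/4,  -  458/19,106/7, 607/14, 413, 494,777,889 ] 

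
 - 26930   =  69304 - 96234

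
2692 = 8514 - 5822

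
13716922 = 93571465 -79854543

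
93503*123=11500869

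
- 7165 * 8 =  - 57320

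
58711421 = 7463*7867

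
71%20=11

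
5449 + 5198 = 10647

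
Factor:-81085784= -2^3*13^1*17^1*45863^1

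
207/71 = 2 + 65/71 = 2.92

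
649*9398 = 6099302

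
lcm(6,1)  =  6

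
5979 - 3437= 2542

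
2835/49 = 405/7 = 57.86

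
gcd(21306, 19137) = 3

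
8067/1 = 8067  =  8067.00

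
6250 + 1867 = 8117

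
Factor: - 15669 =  - 3^2*1741^1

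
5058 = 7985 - 2927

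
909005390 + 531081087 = 1440086477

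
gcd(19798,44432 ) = 2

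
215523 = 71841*3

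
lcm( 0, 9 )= 0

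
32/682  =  16/341 = 0.05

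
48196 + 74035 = 122231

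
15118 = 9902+5216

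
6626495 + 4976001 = 11602496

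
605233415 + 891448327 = 1496681742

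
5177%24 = 17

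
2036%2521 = 2036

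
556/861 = 556/861 = 0.65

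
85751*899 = 77090149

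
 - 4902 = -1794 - 3108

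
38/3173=2/167 = 0.01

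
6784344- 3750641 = 3033703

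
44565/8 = 44565/8 = 5570.62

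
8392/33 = 8392/33 = 254.30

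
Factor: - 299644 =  - 2^2*23^1 * 3257^1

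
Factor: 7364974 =2^1 * 421^1*8747^1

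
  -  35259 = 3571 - 38830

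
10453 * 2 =20906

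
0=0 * 97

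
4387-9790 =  - 5403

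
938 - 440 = 498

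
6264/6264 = 1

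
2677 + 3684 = 6361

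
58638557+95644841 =154283398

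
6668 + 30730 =37398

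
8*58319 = 466552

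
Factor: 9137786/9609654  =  3^ ( - 1)*7^1 * 652699^1*1601609^( - 1 ) = 4568893/4804827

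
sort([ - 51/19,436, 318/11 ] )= [ - 51/19, 318/11,436]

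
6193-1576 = 4617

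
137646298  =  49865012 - - 87781286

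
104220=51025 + 53195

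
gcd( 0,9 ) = 9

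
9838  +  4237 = 14075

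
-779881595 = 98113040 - 877994635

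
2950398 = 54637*54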